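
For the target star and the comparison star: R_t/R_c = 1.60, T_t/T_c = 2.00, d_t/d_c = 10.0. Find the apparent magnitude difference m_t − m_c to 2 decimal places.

L_t/L_c = (1.60)²(2.00)⁴ = 40.96.
F_t/F_c = (L_t/L_c)/(d_t/d_c)² = 40.96/100.0 = 0.4096.
m_t − m_c = −2.5 log₁₀(0.4096) = 0.97.

0.97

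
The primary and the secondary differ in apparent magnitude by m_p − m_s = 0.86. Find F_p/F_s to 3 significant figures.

F_p/F_s = 10^(−(m_p − m_s)/2.5) = 10^(-0.86/2.5) = 10^-0.344 = 0.4529.

0.453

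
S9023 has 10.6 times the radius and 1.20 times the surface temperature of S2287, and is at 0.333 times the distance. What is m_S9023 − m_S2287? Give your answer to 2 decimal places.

-8.31

L_S9023/L_S2287 = (10.6)²(1.20)⁴ = 233.0.
F_S9023/F_S2287 = (L_S9023/L_S2287)/(d_S9023/d_S2287)² = 233.0/0.1109 = 2101.
m_S9023 − m_S2287 = −2.5 log₁₀(2101) = -8.31.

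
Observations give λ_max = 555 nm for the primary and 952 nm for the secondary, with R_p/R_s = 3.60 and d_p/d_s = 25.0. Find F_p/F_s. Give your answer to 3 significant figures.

Wien's law: T_p/T_s = λ_s/λ_p = 952/555 = 1.715.
L_p/L_s = (R_p/R_s)²(T_p/T_s)⁴ = (3.60)²(1.715)⁴ = 112.2.
F_p/F_s = (L_p/L_s)/(d_p/d_s)² = 112.2/(25.0)² = 0.1795.

0.180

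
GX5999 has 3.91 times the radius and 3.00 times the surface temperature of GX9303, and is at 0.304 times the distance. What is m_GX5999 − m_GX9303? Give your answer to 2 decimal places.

L_GX5999/L_GX9303 = (3.91)²(3.00)⁴ = 1238.
F_GX5999/F_GX9303 = (L_GX5999/L_GX9303)/(d_GX5999/d_GX9303)² = 1238/0.09242 = 1.340×10^4.
m_GX5999 − m_GX9303 = −2.5 log₁₀(1.340×10^4) = -10.32.

-10.32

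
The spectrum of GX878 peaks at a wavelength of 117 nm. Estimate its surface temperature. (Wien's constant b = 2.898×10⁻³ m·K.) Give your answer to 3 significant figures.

2.48×10^4 K

T = b/λ_max = 2.898×10⁻³ / (117×10⁻⁹) = 2.477×10^4 K.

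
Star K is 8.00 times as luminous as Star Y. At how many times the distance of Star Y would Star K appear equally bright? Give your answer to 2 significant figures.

Equal flux requires L_K/d_K² = L_Y/d_Y², so d_K/d_Y = √(L_K/L_Y)
= √(8.00) = 2.828.

2.8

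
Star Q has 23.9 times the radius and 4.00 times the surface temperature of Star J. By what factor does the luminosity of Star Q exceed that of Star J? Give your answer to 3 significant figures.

1.46×10^5

From the Stefan–Boltzmann law, L ∝ R²T⁴, so
L_Q/L_J = (R_Q/R_J)² (T_Q/T_J)⁴ = (23.9)² × (4.00)⁴ = 571.2 × 256.0 = 1.462×10^5.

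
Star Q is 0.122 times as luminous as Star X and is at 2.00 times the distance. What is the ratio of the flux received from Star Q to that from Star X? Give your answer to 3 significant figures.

F = L/(4πd²), so F_Q/F_X = (L_Q/L_X) / (d_Q/d_X)²
= 0.122 / (2.00)² = 0.122 / 4.000 = 0.03050.

0.0305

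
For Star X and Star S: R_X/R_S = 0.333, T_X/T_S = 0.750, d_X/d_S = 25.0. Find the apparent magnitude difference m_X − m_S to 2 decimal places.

10.63

L_X/L_S = (0.333)²(0.750)⁴ = 0.03509.
F_X/F_S = (L_X/L_S)/(d_X/d_S)² = 0.03509/625.0 = 5.614×10^-5.
m_X − m_S = −2.5 log₁₀(5.614×10^-5) = 10.63.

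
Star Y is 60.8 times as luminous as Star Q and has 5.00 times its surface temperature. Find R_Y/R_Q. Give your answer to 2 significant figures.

L ∝ R²T⁴ gives R ∝ √L / T², so
R_Y/R_Q = √(60.8) / (5.00)² = 7.797 / 25.00 = 0.3119.

0.31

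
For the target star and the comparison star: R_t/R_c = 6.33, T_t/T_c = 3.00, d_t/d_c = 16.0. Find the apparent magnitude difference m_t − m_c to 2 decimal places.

L_t/L_c = (6.33)²(3.00)⁴ = 3246.
F_t/F_c = (L_t/L_c)/(d_t/d_c)² = 3246/256.0 = 12.68.
m_t − m_c = −2.5 log₁₀(12.68) = -2.76.

-2.76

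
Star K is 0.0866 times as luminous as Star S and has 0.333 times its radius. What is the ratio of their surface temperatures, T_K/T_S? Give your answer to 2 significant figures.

0.94

L ∝ R²T⁴ gives T ∝ (L/R²)^(1/4), so
T_K/T_S = (0.0866 / 0.333²)^(1/4) = (0.7810)^(1/4) = 0.9401.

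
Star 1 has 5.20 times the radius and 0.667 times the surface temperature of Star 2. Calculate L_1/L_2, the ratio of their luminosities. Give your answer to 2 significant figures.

From the Stefan–Boltzmann law, L ∝ R²T⁴, so
L_1/L_2 = (R_1/R_2)² (T_1/T_2)⁴ = (5.20)² × (0.667)⁴ = 27.04 × 0.1979 = 5.352.

5.4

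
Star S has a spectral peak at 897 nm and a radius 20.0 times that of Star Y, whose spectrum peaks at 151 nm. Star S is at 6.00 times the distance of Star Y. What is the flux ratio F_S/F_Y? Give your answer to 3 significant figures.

Wien's law: T_S/T_Y = λ_Y/λ_S = 151/897 = 0.1683.
L_S/L_Y = (R_S/R_Y)²(T_S/T_Y)⁴ = (20.0)²(0.1683)⁴ = 0.3212.
F_S/F_Y = (L_S/L_Y)/(d_S/d_Y)² = 0.3212/(6.00)² = 0.008923.

0.00892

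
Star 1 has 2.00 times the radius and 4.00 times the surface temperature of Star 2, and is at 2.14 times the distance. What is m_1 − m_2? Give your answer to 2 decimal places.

-5.87

L_1/L_2 = (2.00)²(4.00)⁴ = 1024.
F_1/F_2 = (L_1/L_2)/(d_1/d_2)² = 1024/4.580 = 223.6.
m_1 − m_2 = −2.5 log₁₀(223.6) = -5.87.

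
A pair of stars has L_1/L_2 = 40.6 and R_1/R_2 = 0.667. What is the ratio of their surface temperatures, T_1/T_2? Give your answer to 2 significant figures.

L ∝ R²T⁴ gives T ∝ (L/R²)^(1/4), so
T_1/T_2 = (40.6 / 0.667²)^(1/4) = (91.26)^(1/4) = 3.091.

3.1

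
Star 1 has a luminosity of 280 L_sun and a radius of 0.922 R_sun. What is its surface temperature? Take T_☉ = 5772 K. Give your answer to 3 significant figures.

T/T_☉ = (L/L_☉)^(1/4) / (R/R_☉)^(1/2)
T = 5772 × (280)^(1/4) / √(0.922) = 5772 × 4.091 / 0.9602 = 2.459×10^4 K.

2.46×10^4 K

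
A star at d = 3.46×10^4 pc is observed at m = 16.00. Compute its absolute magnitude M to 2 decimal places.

-1.70

M = m − 5 log₁₀(d/10 pc) = 16.00 − 5 log₁₀(3.46×10^4/10)
  = 16.00 − 5 × 3.539 = 16.00 − 17.70 = -1.70.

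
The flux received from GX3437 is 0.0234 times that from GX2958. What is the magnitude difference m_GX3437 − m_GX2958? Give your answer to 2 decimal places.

4.08

m_GX3437 − m_GX2958 = −2.5 log₁₀(F_GX3437/F_GX2958) = −2.5 log₁₀(0.0234) = −2.5 × (-1.631) = 4.077.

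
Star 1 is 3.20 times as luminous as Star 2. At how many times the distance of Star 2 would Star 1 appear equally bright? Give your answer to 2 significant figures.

1.8

Equal flux requires L_1/d_1² = L_2/d_2², so d_1/d_2 = √(L_1/L_2)
= √(3.20) = 1.789.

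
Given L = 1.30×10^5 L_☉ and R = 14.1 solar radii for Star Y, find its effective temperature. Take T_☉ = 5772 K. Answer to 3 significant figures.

2.92×10^4 K

T/T_☉ = (L/L_☉)^(1/4) / (R/R_☉)^(1/2)
T = 5772 × (1.30×10^5)^(1/4) / √(14.1) = 5772 × 18.99 / 3.755 = 2.919×10^4 K.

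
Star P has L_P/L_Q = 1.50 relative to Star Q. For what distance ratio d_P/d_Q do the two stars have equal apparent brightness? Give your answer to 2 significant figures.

Equal flux requires L_P/d_P² = L_Q/d_Q², so d_P/d_Q = √(L_P/L_Q)
= √(1.50) = 1.225.

1.2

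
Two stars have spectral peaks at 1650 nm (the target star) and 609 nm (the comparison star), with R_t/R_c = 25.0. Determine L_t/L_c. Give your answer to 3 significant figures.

11.6

Wien's law gives T ∝ 1/λ_max, so T_t/T_c = λ_c/λ_t = 609/1650 = 0.3691.
Then L ∝ R²T⁴ gives L_t/L_c = (25.0)² × (0.3691)⁴ = 625.0 × 0.01856 = 11.60.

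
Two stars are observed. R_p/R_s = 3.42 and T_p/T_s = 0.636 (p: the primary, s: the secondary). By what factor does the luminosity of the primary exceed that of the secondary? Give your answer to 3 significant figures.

1.91

From the Stefan–Boltzmann law, L ∝ R²T⁴, so
L_p/L_s = (R_p/R_s)² (T_p/T_s)⁴ = (3.42)² × (0.636)⁴ = 11.70 × 0.1636 = 1.914.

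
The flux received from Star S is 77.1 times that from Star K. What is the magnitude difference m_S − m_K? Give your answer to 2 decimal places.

m_S − m_K = −2.5 log₁₀(F_S/F_K) = −2.5 log₁₀(77.1) = −2.5 × (1.887) = -4.718.

-4.72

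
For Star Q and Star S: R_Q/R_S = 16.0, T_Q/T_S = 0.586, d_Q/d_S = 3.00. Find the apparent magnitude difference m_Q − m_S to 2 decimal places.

-1.31

L_Q/L_S = (16.0)²(0.586)⁴ = 30.19.
F_Q/F_S = (L_Q/L_S)/(d_Q/d_S)² = 30.19/9.000 = 3.354.
m_Q − m_S = −2.5 log₁₀(3.354) = -1.31.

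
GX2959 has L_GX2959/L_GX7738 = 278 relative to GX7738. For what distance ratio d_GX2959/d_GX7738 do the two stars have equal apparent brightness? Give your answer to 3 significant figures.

16.7

Equal flux requires L_GX2959/d_GX2959² = L_GX7738/d_GX7738², so d_GX2959/d_GX7738 = √(L_GX2959/L_GX7738)
= √(278) = 16.67.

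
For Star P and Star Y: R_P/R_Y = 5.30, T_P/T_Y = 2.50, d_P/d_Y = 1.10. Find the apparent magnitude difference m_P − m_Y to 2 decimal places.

L_P/L_Y = (5.30)²(2.50)⁴ = 1097.
F_P/F_Y = (L_P/L_Y)/(d_P/d_Y)² = 1097/1.210 = 906.8.
m_P − m_Y = −2.5 log₁₀(906.8) = -7.39.

-7.39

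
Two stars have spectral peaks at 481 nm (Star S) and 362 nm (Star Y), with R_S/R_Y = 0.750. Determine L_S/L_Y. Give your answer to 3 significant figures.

Wien's law gives T ∝ 1/λ_max, so T_S/T_Y = λ_Y/λ_S = 362/481 = 0.7526.
Then L ∝ R²T⁴ gives L_S/L_Y = (0.750)² × (0.7526)⁴ = 0.5625 × 0.3208 = 0.1805.

0.180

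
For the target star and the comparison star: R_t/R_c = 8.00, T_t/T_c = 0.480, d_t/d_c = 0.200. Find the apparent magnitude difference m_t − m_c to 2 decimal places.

L_t/L_c = (8.00)²(0.480)⁴ = 3.397.
F_t/F_c = (L_t/L_c)/(d_t/d_c)² = 3.397/0.04000 = 84.93.
m_t − m_c = −2.5 log₁₀(84.93) = -4.82.

-4.82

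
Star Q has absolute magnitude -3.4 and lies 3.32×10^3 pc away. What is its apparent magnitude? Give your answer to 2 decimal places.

m = M + 5 log₁₀(d/10 pc) = -3.4 + 5 log₁₀(3.32×10^3/10)
  = -3.4 + 5 × 2.521 = -3.4 + 12.61 = 9.21.

9.21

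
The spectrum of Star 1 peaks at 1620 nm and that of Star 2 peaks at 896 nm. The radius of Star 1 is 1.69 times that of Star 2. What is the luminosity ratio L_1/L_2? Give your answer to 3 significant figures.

0.267

Wien's law gives T ∝ 1/λ_max, so T_1/T_2 = λ_2/λ_1 = 896/1620 = 0.5531.
Then L ∝ R²T⁴ gives L_1/L_2 = (1.69)² × (0.5531)⁴ = 2.856 × 0.09358 = 0.2673.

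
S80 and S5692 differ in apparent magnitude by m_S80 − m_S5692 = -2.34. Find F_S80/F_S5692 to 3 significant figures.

8.63

F_S80/F_S5692 = 10^(−(m_S80 − m_S5692)/2.5) = 10^(2.34/2.5) = 10^0.936 = 8.630.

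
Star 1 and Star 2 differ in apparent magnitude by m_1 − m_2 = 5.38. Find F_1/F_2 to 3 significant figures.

0.00705

F_1/F_2 = 10^(−(m_1 − m_2)/2.5) = 10^(-5.38/2.5) = 10^-2.152 = 0.007047.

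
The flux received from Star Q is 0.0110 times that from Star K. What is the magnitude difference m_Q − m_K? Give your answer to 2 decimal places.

4.90

m_Q − m_K = −2.5 log₁₀(F_Q/F_K) = −2.5 log₁₀(0.0110) = −2.5 × (-1.959) = 4.897.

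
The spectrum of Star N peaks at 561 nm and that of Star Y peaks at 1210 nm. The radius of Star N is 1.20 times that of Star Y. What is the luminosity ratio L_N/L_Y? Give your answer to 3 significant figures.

31.2

Wien's law gives T ∝ 1/λ_max, so T_N/T_Y = λ_Y/λ_N = 1210/561 = 2.157.
Then L ∝ R²T⁴ gives L_N/L_Y = (1.20)² × (2.157)⁴ = 1.440 × 21.64 = 31.16.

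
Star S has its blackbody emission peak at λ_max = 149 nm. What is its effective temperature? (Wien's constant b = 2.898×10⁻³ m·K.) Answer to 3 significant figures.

T = b/λ_max = 2.898×10⁻³ / (149×10⁻⁹) = 1.945×10^4 K.

1.94×10^4 K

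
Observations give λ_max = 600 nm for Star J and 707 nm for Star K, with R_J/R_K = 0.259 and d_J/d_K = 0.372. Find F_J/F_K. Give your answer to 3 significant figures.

Wien's law: T_J/T_K = λ_K/λ_J = 707/600 = 1.178.
L_J/L_K = (R_J/R_K)²(T_J/T_K)⁴ = (0.259)²(1.178)⁴ = 0.1293.
F_J/F_K = (L_J/L_K)/(d_J/d_K)² = 0.1293/(0.372)² = 0.9345.

0.935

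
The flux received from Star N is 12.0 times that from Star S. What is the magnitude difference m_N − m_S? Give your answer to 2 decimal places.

m_N − m_S = −2.5 log₁₀(F_N/F_S) = −2.5 log₁₀(12.0) = −2.5 × (1.079) = -2.698.

-2.70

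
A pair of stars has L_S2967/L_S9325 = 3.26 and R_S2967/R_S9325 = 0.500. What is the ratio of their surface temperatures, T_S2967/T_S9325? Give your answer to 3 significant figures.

L ∝ R²T⁴ gives T ∝ (L/R²)^(1/4), so
T_S2967/T_S9325 = (3.26 / 0.500²)^(1/4) = (13.04)^(1/4) = 1.900.

1.90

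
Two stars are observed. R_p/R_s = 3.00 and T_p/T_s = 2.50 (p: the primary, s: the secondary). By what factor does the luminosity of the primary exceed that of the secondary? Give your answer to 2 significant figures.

From the Stefan–Boltzmann law, L ∝ R²T⁴, so
L_p/L_s = (R_p/R_s)² (T_p/T_s)⁴ = (3.00)² × (2.50)⁴ = 9.000 × 39.06 = 351.6.

3.5×10^2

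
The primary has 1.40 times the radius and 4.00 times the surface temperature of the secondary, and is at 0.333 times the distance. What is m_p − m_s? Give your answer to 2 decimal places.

L_p/L_s = (1.40)²(4.00)⁴ = 501.8.
F_p/F_s = (L_p/L_s)/(d_p/d_s)² = 501.8/0.1109 = 4525.
m_p − m_s = −2.5 log₁₀(4525) = -9.14.

-9.14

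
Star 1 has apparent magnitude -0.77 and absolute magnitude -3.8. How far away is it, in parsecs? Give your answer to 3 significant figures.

m − M = 5 log₁₀(d/10 pc)
-0.77 − (-3.8) = 3.03 = 5 log₁₀(d/10)
d = 10 × 10^(3.03/5) = 10 × 10^0.606 = 40.36 pc.

40.4 pc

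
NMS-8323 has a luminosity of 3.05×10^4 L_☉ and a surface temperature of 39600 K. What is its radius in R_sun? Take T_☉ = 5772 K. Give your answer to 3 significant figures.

R/R_☉ = √(L/L_☉) / (T/T_☉)² = √(3.05×10^4) / (6.861)²
       = 174.6 / 47.07 = 3.710.

3.71 R_sun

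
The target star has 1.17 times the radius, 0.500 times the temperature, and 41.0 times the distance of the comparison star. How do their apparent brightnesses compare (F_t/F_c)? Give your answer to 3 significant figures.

5.09×10^-5

L_t/L_c = (R_t/R_c)²(T_t/T_c)⁴ = (1.17)² × (0.500)⁴ = 0.08556.
F_t/F_c = (L_t/L_c)/(d_t/d_c)² = 0.08556 / (41.0)² = 5.090×10^-5.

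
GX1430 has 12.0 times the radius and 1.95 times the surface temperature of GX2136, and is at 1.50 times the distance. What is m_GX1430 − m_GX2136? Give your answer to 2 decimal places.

L_GX1430/L_GX2136 = (12.0)²(1.95)⁴ = 2082.
F_GX1430/F_GX2136 = (L_GX1430/L_GX2136)/(d_GX1430/d_GX2136)² = 2082/2.250 = 925.4.
m_GX1430 − m_GX2136 = −2.5 log₁₀(925.4) = -7.42.

-7.42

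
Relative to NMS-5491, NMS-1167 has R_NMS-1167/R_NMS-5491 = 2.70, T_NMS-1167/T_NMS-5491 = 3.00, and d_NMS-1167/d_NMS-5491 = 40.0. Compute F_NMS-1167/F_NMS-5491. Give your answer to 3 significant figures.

0.369

L_NMS-1167/L_NMS-5491 = (R_NMS-1167/R_NMS-5491)²(T_NMS-1167/T_NMS-5491)⁴ = (2.70)² × (3.00)⁴ = 590.5.
F_NMS-1167/F_NMS-5491 = (L_NMS-1167/L_NMS-5491)/(d_NMS-1167/d_NMS-5491)² = 590.5 / (40.0)² = 0.3691.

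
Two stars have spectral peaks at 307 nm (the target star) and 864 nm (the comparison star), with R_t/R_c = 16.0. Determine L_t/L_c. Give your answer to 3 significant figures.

Wien's law gives T ∝ 1/λ_max, so T_t/T_c = λ_c/λ_t = 864/307 = 2.814.
Then L ∝ R²T⁴ gives L_t/L_c = (16.0)² × (2.814)⁴ = 256.0 × 62.73 = 1.606×10^4.

1.61×10^4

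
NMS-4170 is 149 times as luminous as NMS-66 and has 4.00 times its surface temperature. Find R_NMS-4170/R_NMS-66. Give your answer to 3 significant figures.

L ∝ R²T⁴ gives R ∝ √L / T², so
R_NMS-4170/R_NMS-66 = √(149) / (4.00)² = 12.21 / 16.00 = 0.7629.

0.763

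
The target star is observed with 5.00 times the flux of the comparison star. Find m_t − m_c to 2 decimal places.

m_t − m_c = −2.5 log₁₀(F_t/F_c) = −2.5 log₁₀(5.00) = −2.5 × (0.699) = -1.747.

-1.75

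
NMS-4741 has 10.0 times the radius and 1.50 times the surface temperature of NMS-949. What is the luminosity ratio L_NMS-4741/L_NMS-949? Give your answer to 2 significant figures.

5.1×10^2

From the Stefan–Boltzmann law, L ∝ R²T⁴, so
L_NMS-4741/L_NMS-949 = (R_NMS-4741/R_NMS-949)² (T_NMS-4741/T_NMS-949)⁴ = (10.0)² × (1.50)⁴ = 100.0 × 5.062 = 506.2.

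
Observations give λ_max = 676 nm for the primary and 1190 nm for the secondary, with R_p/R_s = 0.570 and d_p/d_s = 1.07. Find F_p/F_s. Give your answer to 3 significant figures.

2.73

Wien's law: T_p/T_s = λ_s/λ_p = 1190/676 = 1.760.
L_p/L_s = (R_p/R_s)²(T_p/T_s)⁴ = (0.570)²(1.760)⁴ = 3.120.
F_p/F_s = (L_p/L_s)/(d_p/d_s)² = 3.120/(1.07)² = 2.725.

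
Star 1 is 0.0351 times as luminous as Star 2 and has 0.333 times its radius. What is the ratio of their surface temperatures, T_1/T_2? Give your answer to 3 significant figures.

L ∝ R²T⁴ gives T ∝ (L/R²)^(1/4), so
T_1/T_2 = (0.0351 / 0.333²)^(1/4) = (0.3165)^(1/4) = 0.7501.

0.750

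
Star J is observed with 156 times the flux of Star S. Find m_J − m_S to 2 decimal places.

m_J − m_S = −2.5 log₁₀(F_J/F_S) = −2.5 log₁₀(156) = −2.5 × (2.193) = -5.483.

-5.48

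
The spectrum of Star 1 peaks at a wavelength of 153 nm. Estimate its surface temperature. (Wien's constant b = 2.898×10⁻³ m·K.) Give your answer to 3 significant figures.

T = b/λ_max = 2.898×10⁻³ / (153×10⁻⁹) = 1.894×10^4 K.

1.89×10^4 K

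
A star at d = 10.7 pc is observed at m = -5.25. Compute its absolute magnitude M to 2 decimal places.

M = m − 5 log₁₀(d/10 pc) = -5.25 − 5 log₁₀(10.7/10)
  = -5.25 − 5 × 0.029 = -5.25 − 0.15 = -5.40.

-5.40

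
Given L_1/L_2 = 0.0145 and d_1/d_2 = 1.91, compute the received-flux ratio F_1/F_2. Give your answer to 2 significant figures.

F = L/(4πd²), so F_1/F_2 = (L_1/L_2) / (d_1/d_2)²
= 0.0145 / (1.91)² = 0.0145 / 3.648 = 0.003975.

0.0040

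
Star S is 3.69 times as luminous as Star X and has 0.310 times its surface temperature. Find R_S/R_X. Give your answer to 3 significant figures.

20.0

L ∝ R²T⁴ gives R ∝ √L / T², so
R_S/R_X = √(3.69) / (0.310)² = 1.921 / 0.09610 = 19.99.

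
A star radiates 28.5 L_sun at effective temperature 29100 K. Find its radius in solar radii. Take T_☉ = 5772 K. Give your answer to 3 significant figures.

0.210 solar radii

R/R_☉ = √(L/L_☉) / (T/T_☉)² = √(28.5) / (5.042)²
       = 5.339 / 25.42 = 0.2100.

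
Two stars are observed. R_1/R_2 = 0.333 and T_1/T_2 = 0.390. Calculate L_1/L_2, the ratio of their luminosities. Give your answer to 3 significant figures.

From the Stefan–Boltzmann law, L ∝ R²T⁴, so
L_1/L_2 = (R_1/R_2)² (T_1/T_2)⁴ = (0.333)² × (0.390)⁴ = 0.1109 × 0.02313 = 0.002565.

0.00257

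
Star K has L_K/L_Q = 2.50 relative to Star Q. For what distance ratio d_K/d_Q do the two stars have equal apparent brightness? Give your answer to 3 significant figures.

1.58

Equal flux requires L_K/d_K² = L_Q/d_Q², so d_K/d_Q = √(L_K/L_Q)
= √(2.50) = 1.581.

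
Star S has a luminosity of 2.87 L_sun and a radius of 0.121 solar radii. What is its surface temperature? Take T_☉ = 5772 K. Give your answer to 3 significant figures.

T/T_☉ = (L/L_☉)^(1/4) / (R/R_☉)^(1/2)
T = 5772 × (2.87)^(1/4) / √(0.121) = 5772 × 1.302 / 0.3479 = 2.160×10^4 K.

2.16×10^4 K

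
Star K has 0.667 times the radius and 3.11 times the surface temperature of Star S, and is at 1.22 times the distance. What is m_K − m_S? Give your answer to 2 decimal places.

-3.62

L_K/L_S = (0.667)²(3.11)⁴ = 41.62.
F_K/F_S = (L_K/L_S)/(d_K/d_S)² = 41.62/1.488 = 27.96.
m_K − m_S = −2.5 log₁₀(27.96) = -3.62.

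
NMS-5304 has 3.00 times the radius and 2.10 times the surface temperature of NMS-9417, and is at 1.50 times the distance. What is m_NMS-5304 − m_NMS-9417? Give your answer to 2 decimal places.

-4.73

L_NMS-5304/L_NMS-9417 = (3.00)²(2.10)⁴ = 175.0.
F_NMS-5304/F_NMS-9417 = (L_NMS-5304/L_NMS-9417)/(d_NMS-5304/d_NMS-9417)² = 175.0/2.250 = 77.79.
m_NMS-5304 − m_NMS-9417 = −2.5 log₁₀(77.79) = -4.73.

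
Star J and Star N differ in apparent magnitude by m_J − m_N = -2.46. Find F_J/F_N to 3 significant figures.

9.64

F_J/F_N = 10^(−(m_J − m_N)/2.5) = 10^(2.46/2.5) = 10^0.984 = 9.638.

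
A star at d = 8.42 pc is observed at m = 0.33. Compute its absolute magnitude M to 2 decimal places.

M = m − 5 log₁₀(d/10 pc) = 0.33 − 5 log₁₀(8.42/10)
  = 0.33 − 5 × -0.075 = 0.33 − -0.37 = 0.70.

0.70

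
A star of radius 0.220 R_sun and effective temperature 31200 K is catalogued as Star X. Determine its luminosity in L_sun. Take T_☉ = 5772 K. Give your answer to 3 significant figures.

41.3 L_sun

L/L_☉ = (R/R_☉)² (T/T_☉)⁴ = (0.220)² × (31200/5772)⁴
       = 0.04840 × (5.405)⁴ = 0.04840 × 853.7 = 41.32.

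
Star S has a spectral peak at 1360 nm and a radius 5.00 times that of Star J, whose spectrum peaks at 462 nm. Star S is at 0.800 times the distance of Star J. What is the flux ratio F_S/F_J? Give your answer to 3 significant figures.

0.520

Wien's law: T_S/T_J = λ_J/λ_S = 462/1360 = 0.3397.
L_S/L_J = (R_S/R_J)²(T_S/T_J)⁴ = (5.00)²(0.3397)⁴ = 0.3329.
F_S/F_J = (L_S/L_J)/(d_S/d_J)² = 0.3329/(0.800)² = 0.5202.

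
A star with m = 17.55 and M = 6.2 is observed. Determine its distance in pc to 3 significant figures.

m − M = 5 log₁₀(d/10 pc)
17.55 − (6.2) = 11.35 = 5 log₁₀(d/10)
d = 10 × 10^(11.35/5) = 10 × 10^2.270 = 1862 pc.

1.86×10^3 pc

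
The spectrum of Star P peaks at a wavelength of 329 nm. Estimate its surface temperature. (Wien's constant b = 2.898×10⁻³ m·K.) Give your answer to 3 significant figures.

8.81×10^3 K

T = b/λ_max = 2.898×10⁻³ / (329×10⁻⁹) = 8809 K.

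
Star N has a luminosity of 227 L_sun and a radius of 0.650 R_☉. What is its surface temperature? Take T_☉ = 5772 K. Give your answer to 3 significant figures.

T/T_☉ = (L/L_☉)^(1/4) / (R/R_☉)^(1/2)
T = 5772 × (227)^(1/4) / √(0.650) = 5772 × 3.882 / 0.8062 = 2.779×10^4 K.

2.78×10^4 K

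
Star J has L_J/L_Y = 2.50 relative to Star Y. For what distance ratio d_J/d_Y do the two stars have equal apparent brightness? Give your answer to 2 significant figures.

1.6

Equal flux requires L_J/d_J² = L_Y/d_Y², so d_J/d_Y = √(L_J/L_Y)
= √(2.50) = 1.581.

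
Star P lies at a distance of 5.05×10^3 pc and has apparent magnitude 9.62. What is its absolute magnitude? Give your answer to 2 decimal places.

-3.90

M = m − 5 log₁₀(d/10 pc) = 9.62 − 5 log₁₀(5.05×10^3/10)
  = 9.62 − 5 × 2.703 = 9.62 − 13.52 = -3.90.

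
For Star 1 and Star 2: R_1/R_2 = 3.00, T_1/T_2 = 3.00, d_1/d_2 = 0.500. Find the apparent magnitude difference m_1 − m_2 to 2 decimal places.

-8.66

L_1/L_2 = (3.00)²(3.00)⁴ = 729.0.
F_1/F_2 = (L_1/L_2)/(d_1/d_2)² = 729.0/0.2500 = 2916.
m_1 − m_2 = −2.5 log₁₀(2916) = -8.66.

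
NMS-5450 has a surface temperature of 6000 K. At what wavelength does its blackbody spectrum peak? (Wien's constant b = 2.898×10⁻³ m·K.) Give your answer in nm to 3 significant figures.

λ_max = b/T = 2.898×10⁻³ / 6000 = 4.83×10^-7 m = 483.0 nm.

483 nm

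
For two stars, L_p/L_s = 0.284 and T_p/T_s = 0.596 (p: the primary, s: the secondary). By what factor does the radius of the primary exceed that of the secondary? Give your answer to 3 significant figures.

1.50

L ∝ R²T⁴ gives R ∝ √L / T², so
R_p/R_s = √(0.284) / (0.596)² = 0.5329 / 0.3552 = 1.500.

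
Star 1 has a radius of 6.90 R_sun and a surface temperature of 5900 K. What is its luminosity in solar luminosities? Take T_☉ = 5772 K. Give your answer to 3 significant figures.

L/L_☉ = (R/R_☉)² (T/T_☉)⁴ = (6.90)² × (5900/5772)⁴
       = 47.61 × (1.022)⁴ = 47.61 × 1.092 = 51.98.

52.0 solar luminosities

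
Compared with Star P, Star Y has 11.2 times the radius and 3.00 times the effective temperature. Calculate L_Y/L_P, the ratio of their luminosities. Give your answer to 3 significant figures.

1.02×10^4

From the Stefan–Boltzmann law, L ∝ R²T⁴, so
L_Y/L_P = (R_Y/R_P)² (T_Y/T_P)⁴ = (11.2)² × (3.00)⁴ = 125.4 × 81.00 = 1.016×10^4.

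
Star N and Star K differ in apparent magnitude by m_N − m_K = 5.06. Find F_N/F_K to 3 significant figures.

0.00946

F_N/F_K = 10^(−(m_N − m_K)/2.5) = 10^(-5.06/2.5) = 10^-2.024 = 0.009462.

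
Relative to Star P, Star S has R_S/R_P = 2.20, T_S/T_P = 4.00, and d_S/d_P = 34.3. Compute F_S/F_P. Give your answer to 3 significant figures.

1.05

L_S/L_P = (R_S/R_P)²(T_S/T_P)⁴ = (2.20)² × (4.00)⁴ = 1239.
F_S/F_P = (L_S/L_P)/(d_S/d_P)² = 1239 / (34.3)² = 1.053.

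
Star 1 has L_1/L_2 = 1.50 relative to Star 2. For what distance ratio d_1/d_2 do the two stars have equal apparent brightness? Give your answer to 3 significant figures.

Equal flux requires L_1/d_1² = L_2/d_2², so d_1/d_2 = √(L_1/L_2)
= √(1.50) = 1.225.

1.22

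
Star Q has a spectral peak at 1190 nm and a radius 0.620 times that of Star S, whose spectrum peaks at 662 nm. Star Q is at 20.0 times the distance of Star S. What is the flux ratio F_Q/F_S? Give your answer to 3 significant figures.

9.20×10^-5

Wien's law: T_Q/T_S = λ_S/λ_Q = 662/1190 = 0.5563.
L_Q/L_S = (R_Q/R_S)²(T_Q/T_S)⁴ = (0.620)²(0.5563)⁴ = 0.03682.
F_Q/F_S = (L_Q/L_S)/(d_Q/d_S)² = 0.03682/(20.0)² = 9.204×10^-5.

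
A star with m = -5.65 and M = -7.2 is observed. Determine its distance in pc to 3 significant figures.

m − M = 5 log₁₀(d/10 pc)
-5.65 − (-7.2) = 1.55 = 5 log₁₀(d/10)
d = 10 × 10^(1.55/5) = 10 × 10^0.310 = 20.42 pc.

20.4 pc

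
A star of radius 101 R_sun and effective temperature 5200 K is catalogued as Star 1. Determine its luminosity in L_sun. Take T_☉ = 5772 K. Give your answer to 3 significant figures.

L/L_☉ = (R/R_☉)² (T/T_☉)⁴ = (101)² × (5200/5772)⁴
       = 1.020×10^4 × (0.9009)⁴ = 1.020×10^4 × 0.6587 = 6720.

6.72×10^3 L_sun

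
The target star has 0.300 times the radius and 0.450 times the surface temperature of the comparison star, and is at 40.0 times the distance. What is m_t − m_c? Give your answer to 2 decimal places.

L_t/L_c = (0.300)²(0.450)⁴ = 0.003691.
F_t/F_c = (L_t/L_c)/(d_t/d_c)² = 0.003691/1600 = 2.307×10^-6.
m_t − m_c = −2.5 log₁₀(2.307×10^-6) = 14.09.

14.09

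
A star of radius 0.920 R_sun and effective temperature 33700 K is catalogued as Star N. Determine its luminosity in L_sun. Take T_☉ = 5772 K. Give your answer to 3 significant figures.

L/L_☉ = (R/R_☉)² (T/T_☉)⁴ = (0.920)² × (33700/5772)⁴
       = 0.8464 × (5.839)⁴ = 0.8464 × 1162 = 983.5.

984 L_sun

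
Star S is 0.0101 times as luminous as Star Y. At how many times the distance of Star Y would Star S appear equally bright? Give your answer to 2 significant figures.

0.10

Equal flux requires L_S/d_S² = L_Y/d_Y², so d_S/d_Y = √(L_S/L_Y)
= √(0.0101) = 0.1005.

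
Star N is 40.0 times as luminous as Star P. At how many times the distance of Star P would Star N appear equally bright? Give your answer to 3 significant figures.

6.32

Equal flux requires L_N/d_N² = L_P/d_P², so d_N/d_P = √(L_N/L_P)
= √(40.0) = 6.325.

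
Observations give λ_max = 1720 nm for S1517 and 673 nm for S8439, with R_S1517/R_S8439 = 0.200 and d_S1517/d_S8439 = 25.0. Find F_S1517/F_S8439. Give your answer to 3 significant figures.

1.50×10^-6

Wien's law: T_S1517/T_S8439 = λ_S8439/λ_S1517 = 673/1720 = 0.3913.
L_S1517/L_S8439 = (R_S1517/R_S8439)²(T_S1517/T_S8439)⁴ = (0.200)²(0.3913)⁴ = 9.376×10^-4.
F_S1517/F_S8439 = (L_S1517/L_S8439)/(d_S1517/d_S8439)² = 9.376×10^-4/(25.0)² = 1.500×10^-6.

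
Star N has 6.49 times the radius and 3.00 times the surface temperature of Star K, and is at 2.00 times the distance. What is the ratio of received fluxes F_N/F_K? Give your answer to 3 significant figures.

853

L_N/L_K = (R_N/R_K)²(T_N/T_K)⁴ = (6.49)² × (3.00)⁴ = 3412.
F_N/F_K = (L_N/L_K)/(d_N/d_K)² = 3412 / (2.00)² = 852.9.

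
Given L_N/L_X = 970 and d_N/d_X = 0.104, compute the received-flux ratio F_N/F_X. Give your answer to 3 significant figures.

F = L/(4πd²), so F_N/F_X = (L_N/L_X) / (d_N/d_X)²
= 970 / (0.104)² = 970 / 0.01082 = 8.968×10^4.

8.97×10^4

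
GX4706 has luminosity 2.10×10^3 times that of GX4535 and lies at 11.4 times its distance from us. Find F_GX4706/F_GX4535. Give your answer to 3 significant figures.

16.2

F = L/(4πd²), so F_GX4706/F_GX4535 = (L_GX4706/L_GX4535) / (d_GX4706/d_GX4535)²
= 2.10×10^3 / (11.4)² = 2.10×10^3 / 130.0 = 16.16.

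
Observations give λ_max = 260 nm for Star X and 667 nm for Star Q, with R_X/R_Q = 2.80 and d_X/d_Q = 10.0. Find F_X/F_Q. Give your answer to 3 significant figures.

Wien's law: T_X/T_Q = λ_Q/λ_X = 667/260 = 2.565.
L_X/L_Q = (R_X/R_Q)²(T_X/T_Q)⁴ = (2.80)²(2.565)⁴ = 339.6.
F_X/F_Q = (L_X/L_Q)/(d_X/d_Q)² = 339.6/(10.0)² = 3.396.

3.40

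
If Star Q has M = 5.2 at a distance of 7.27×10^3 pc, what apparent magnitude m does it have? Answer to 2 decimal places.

19.51

m = M + 5 log₁₀(d/10 pc) = 5.2 + 5 log₁₀(7.27×10^3/10)
  = 5.2 + 5 × 2.862 = 5.2 + 14.31 = 19.51.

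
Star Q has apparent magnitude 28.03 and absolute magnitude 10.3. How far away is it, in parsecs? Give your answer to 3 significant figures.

3.52×10^4 pc

m − M = 5 log₁₀(d/10 pc)
28.03 − (10.3) = 17.73 = 5 log₁₀(d/10)
d = 10 × 10^(17.73/5) = 10 × 10^3.546 = 3.516×10^4 pc.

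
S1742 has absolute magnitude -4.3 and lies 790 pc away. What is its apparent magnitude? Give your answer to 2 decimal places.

m = M + 5 log₁₀(d/10 pc) = -4.3 + 5 log₁₀(790/10)
  = -4.3 + 5 × 1.898 = -4.3 + 9.49 = 5.19.

5.19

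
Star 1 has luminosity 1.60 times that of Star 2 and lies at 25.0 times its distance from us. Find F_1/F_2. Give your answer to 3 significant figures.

F = L/(4πd²), so F_1/F_2 = (L_1/L_2) / (d_1/d_2)²
= 1.60 / (25.0)² = 1.60 / 625.0 = 0.002560.

0.00256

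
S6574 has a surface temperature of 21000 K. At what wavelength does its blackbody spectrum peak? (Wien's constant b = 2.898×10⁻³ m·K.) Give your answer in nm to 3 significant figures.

λ_max = b/T = 2.898×10⁻³ / 21000 = 1.38×10^-7 m = 138.0 nm.

138 nm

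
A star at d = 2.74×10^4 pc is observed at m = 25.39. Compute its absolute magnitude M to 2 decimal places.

M = m − 5 log₁₀(d/10 pc) = 25.39 − 5 log₁₀(2.74×10^4/10)
  = 25.39 − 5 × 3.438 = 25.39 − 17.19 = 8.20.

8.20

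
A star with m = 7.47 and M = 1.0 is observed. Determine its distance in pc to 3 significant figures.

m − M = 5 log₁₀(d/10 pc)
7.47 − (1.0) = 6.47 = 5 log₁₀(d/10)
d = 10 × 10^(6.47/5) = 10 × 10^1.294 = 196.8 pc.

197 pc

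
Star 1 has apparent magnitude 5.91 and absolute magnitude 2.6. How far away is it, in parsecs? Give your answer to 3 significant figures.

45.9 pc

m − M = 5 log₁₀(d/10 pc)
5.91 − (2.6) = 3.31 = 5 log₁₀(d/10)
d = 10 × 10^(3.31/5) = 10 × 10^0.662 = 45.92 pc.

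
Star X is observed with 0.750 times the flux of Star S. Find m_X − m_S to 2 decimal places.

m_X − m_S = −2.5 log₁₀(F_X/F_S) = −2.5 log₁₀(0.750) = −2.5 × (-0.125) = 0.312.

0.31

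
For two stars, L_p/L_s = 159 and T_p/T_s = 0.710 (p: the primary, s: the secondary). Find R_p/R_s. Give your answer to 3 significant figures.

L ∝ R²T⁴ gives R ∝ √L / T², so
R_p/R_s = √(159) / (0.710)² = 12.61 / 0.5041 = 25.01.

25.0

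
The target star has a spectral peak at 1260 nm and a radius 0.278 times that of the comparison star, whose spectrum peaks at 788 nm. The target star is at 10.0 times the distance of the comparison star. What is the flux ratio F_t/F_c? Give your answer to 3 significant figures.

Wien's law: T_t/T_c = λ_c/λ_t = 788/1260 = 0.6254.
L_t/L_c = (R_t/R_c)²(T_t/T_c)⁴ = (0.278)²(0.6254)⁴ = 0.01182.
F_t/F_c = (L_t/L_c)/(d_t/d_c)² = 0.01182/(10.0)² = 1.182×10^-4.

1.18×10^-4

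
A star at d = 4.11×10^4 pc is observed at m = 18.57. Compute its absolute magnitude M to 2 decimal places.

0.50

M = m − 5 log₁₀(d/10 pc) = 18.57 − 5 log₁₀(4.11×10^4/10)
  = 18.57 − 5 × 3.614 = 18.57 − 18.07 = 0.50.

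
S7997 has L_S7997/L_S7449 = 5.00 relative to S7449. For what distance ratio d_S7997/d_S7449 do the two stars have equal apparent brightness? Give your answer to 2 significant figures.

2.2

Equal flux requires L_S7997/d_S7997² = L_S7449/d_S7449², so d_S7997/d_S7449 = √(L_S7997/L_S7449)
= √(5.00) = 2.236.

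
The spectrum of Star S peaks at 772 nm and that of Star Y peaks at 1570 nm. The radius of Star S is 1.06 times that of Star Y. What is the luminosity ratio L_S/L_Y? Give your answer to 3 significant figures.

19.2

Wien's law gives T ∝ 1/λ_max, so T_S/T_Y = λ_Y/λ_S = 1570/772 = 2.034.
Then L ∝ R²T⁴ gives L_S/L_Y = (1.06)² × (2.034)⁴ = 1.124 × 17.11 = 19.22.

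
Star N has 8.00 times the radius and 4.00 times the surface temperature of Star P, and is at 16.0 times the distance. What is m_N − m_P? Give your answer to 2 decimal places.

L_N/L_P = (8.00)²(4.00)⁴ = 1.638×10^4.
F_N/F_P = (L_N/L_P)/(d_N/d_P)² = 1.638×10^4/256.0 = 64.00.
m_N − m_P = −2.5 log₁₀(64.00) = -4.52.

-4.52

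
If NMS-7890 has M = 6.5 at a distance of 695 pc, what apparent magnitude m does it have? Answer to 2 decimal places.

15.71

m = M + 5 log₁₀(d/10 pc) = 6.5 + 5 log₁₀(695/10)
  = 6.5 + 5 × 1.842 = 6.5 + 9.21 = 15.71.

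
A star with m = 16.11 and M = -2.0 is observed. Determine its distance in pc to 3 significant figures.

4.19×10^4 pc

m − M = 5 log₁₀(d/10 pc)
16.11 − (-2.0) = 18.11 = 5 log₁₀(d/10)
d = 10 × 10^(18.11/5) = 10 × 10^3.622 = 4.188×10^4 pc.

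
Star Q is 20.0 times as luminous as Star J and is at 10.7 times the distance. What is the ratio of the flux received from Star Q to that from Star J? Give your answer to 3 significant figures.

F = L/(4πd²), so F_Q/F_J = (L_Q/L_J) / (d_Q/d_J)²
= 20.0 / (10.7)² = 20.0 / 114.5 = 0.1747.

0.175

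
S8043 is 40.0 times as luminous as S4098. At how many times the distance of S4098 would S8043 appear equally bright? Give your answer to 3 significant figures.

6.32

Equal flux requires L_S8043/d_S8043² = L_S4098/d_S4098², so d_S8043/d_S4098 = √(L_S8043/L_S4098)
= √(40.0) = 6.325.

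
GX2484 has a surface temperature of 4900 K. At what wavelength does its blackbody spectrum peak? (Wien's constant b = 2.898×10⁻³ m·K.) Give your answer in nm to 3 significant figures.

591 nm

λ_max = b/T = 2.898×10⁻³ / 4900 = 5.91×10^-7 m = 591.4 nm.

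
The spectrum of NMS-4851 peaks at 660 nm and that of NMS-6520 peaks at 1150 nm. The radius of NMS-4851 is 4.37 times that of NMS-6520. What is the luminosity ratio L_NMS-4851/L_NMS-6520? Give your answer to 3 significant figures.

Wien's law gives T ∝ 1/λ_max, so T_NMS-4851/T_NMS-6520 = λ_NMS-6520/λ_NMS-4851 = 1150/660 = 1.742.
Then L ∝ R²T⁴ gives L_NMS-4851/L_NMS-6520 = (4.37)² × (1.742)⁴ = 19.10 × 9.218 = 176.0.

176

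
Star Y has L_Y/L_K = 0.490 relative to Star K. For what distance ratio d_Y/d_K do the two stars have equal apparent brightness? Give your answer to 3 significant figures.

0.700

Equal flux requires L_Y/d_Y² = L_K/d_K², so d_Y/d_K = √(L_Y/L_K)
= √(0.490) = 0.7000.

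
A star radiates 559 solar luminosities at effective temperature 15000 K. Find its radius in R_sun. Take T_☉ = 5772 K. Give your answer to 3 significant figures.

3.50 R_sun

R/R_☉ = √(L/L_☉) / (T/T_☉)² = √(559) / (2.599)²
       = 23.64 / 6.754 = 3.501.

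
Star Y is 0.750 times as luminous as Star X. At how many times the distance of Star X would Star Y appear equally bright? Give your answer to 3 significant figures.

Equal flux requires L_Y/d_Y² = L_X/d_X², so d_Y/d_X = √(L_Y/L_X)
= √(0.750) = 0.8660.

0.866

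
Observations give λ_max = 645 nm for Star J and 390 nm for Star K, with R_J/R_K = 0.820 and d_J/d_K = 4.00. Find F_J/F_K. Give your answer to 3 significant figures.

Wien's law: T_J/T_K = λ_K/λ_J = 390/645 = 0.6047.
L_J/L_K = (R_J/R_K)²(T_J/T_K)⁴ = (0.820)²(0.6047)⁴ = 0.08988.
F_J/F_K = (L_J/L_K)/(d_J/d_K)² = 0.08988/(4.00)² = 0.005617.

0.00562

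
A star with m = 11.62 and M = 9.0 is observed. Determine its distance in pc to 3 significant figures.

33.4 pc

m − M = 5 log₁₀(d/10 pc)
11.62 − (9.0) = 2.62 = 5 log₁₀(d/10)
d = 10 × 10^(2.62/5) = 10 × 10^0.524 = 33.42 pc.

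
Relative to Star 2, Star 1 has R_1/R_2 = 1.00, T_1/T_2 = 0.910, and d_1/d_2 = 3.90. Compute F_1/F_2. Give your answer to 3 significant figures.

0.0451

L_1/L_2 = (R_1/R_2)²(T_1/T_2)⁴ = (1.00)² × (0.910)⁴ = 0.6857.
F_1/F_2 = (L_1/L_2)/(d_1/d_2)² = 0.6857 / (3.90)² = 0.04509.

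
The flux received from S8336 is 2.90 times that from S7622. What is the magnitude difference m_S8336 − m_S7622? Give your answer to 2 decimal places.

-1.16

m_S8336 − m_S7622 = −2.5 log₁₀(F_S8336/F_S7622) = −2.5 log₁₀(2.90) = −2.5 × (0.462) = -1.156.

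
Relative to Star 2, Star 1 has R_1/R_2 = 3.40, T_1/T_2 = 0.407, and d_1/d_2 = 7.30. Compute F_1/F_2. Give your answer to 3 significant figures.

0.00595

L_1/L_2 = (R_1/R_2)²(T_1/T_2)⁴ = (3.40)² × (0.407)⁴ = 0.3172.
F_1/F_2 = (L_1/L_2)/(d_1/d_2)² = 0.3172 / (7.30)² = 0.005952.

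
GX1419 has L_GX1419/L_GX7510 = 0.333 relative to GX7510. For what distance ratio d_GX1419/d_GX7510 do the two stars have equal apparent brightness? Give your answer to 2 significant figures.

0.58

Equal flux requires L_GX1419/d_GX1419² = L_GX7510/d_GX7510², so d_GX1419/d_GX7510 = √(L_GX1419/L_GX7510)
= √(0.333) = 0.5771.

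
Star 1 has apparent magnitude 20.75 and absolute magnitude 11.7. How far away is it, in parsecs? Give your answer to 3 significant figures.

646 pc

m − M = 5 log₁₀(d/10 pc)
20.75 − (11.7) = 9.05 = 5 log₁₀(d/10)
d = 10 × 10^(9.05/5) = 10 × 10^1.810 = 645.7 pc.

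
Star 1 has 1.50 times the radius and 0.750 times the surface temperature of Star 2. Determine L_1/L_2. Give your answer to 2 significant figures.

0.71

From the Stefan–Boltzmann law, L ∝ R²T⁴, so
L_1/L_2 = (R_1/R_2)² (T_1/T_2)⁴ = (1.50)² × (0.750)⁴ = 2.250 × 0.3164 = 0.7119.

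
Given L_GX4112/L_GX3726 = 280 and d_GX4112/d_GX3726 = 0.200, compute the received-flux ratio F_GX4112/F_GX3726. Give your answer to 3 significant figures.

7.00×10^3

F = L/(4πd²), so F_GX4112/F_GX3726 = (L_GX4112/L_GX3726) / (d_GX4112/d_GX3726)²
= 280 / (0.200)² = 280 / 0.04000 = 7000.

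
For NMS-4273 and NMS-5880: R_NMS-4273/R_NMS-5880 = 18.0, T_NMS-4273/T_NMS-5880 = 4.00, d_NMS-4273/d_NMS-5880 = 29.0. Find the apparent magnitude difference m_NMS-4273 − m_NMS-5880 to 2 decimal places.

L_NMS-4273/L_NMS-5880 = (18.0)²(4.00)⁴ = 8.294×10^4.
F_NMS-4273/F_NMS-5880 = (L_NMS-4273/L_NMS-5880)/(d_NMS-4273/d_NMS-5880)² = 8.294×10^4/841.0 = 98.63.
m_NMS-4273 − m_NMS-5880 = −2.5 log₁₀(98.63) = -4.98.

-4.98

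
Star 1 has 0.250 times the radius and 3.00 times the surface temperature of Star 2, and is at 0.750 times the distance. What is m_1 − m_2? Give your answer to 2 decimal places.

L_1/L_2 = (0.250)²(3.00)⁴ = 5.062.
F_1/F_2 = (L_1/L_2)/(d_1/d_2)² = 5.062/0.5625 = 9.000.
m_1 − m_2 = −2.5 log₁₀(9.000) = -2.39.

-2.39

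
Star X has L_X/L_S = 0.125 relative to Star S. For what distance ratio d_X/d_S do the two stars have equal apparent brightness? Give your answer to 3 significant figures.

Equal flux requires L_X/d_X² = L_S/d_S², so d_X/d_S = √(L_X/L_S)
= √(0.125) = 0.3536.

0.354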